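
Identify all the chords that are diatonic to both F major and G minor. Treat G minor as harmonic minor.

Gm

Triads in F major: F (I), Gm (ii), Am (iii), Bb (IV), C (V), Dm (vi), Edim (vii°).
Triads in G minor (harmonic minor): Gm (i), Adim (ii°), Bbaug (III+), Cm (iv), D (V), Eb (VI), F#dim (vii°).
Shared triads with their functions: Gm (ii in F major, i in G minor).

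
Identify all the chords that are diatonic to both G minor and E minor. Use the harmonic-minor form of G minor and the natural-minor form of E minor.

D, F#dim

Triads in G minor (harmonic minor): Gm (i), Adim (ii°), Bbaug (III+), Cm (iv), D (V), Eb (VI), F#dim (vii°).
Triads in E minor (natural minor): Em (i), F#dim (ii°), G (III), Am (iv), Bm (v), C (VI), D (VII).
Shared triads with their functions: D (V in G minor, VII in E minor); F#dim (vii° in G minor, ii° in E minor).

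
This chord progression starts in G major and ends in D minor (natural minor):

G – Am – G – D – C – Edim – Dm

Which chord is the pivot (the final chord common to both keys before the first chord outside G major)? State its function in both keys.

C — IV in G major, VII in D minor

Chords diatonic to G major: G, Am, Bm, C, D, Em, F#dim.
Reading the progression, the first chord not in that set is Edim, so the modulation leaves G major there.
The chord immediately before Edim is C, which is diatonic to both keys: IV in G major and VII in D minor.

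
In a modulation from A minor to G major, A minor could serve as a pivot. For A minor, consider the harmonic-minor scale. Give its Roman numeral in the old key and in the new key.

i in A minor; ii in G major

The scale of A minor (harmonic minor) is A B C D E F G#; A is degree 1, and the triad built there (A-C-E) is minor, so it is i.
The scale of G major is G A B C D E F#; A is degree 2, and the triad built there (A-C-E) is minor, so it is ii.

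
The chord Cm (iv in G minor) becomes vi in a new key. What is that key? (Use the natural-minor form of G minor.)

The numeral vi denotes a minor triad on scale degree 6. With C on degree 6, the tonic of the new key is Eb.
Degree 6 carries a minor triad in major keys, so the destination is Eb major.
Check: the diatonic triads of Eb major are Eb (I), Fm (ii), Gm (iii), Ab (IV), Bb (V), Cm (vi), Ddim (vii°) — Cm is indeed vi.

Eb major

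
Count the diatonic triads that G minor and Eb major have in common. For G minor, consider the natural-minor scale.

4

Diatonic triads of G minor (natural minor): Gm (i), Adim (ii°), Bb (III), Cm (iv), Dm (v), Eb (VI), F (VII).
Diatonic triads of Eb major: Eb (I), Fm (ii), Gm (iii), Ab (IV), Bb (V), Cm (vi), Ddim (vii°).
Matching root and quality in both lists: Gm, Bb, Cm, Eb.
That gives 4 common triads.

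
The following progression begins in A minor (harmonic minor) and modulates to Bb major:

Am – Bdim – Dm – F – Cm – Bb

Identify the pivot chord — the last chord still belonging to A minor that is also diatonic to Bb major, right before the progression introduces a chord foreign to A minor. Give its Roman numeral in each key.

Chords diatonic to A minor: Am, Bdim, Caug, Dm, E, F, G#dim.
Reading the progression, the first chord not in that set is Cm, so the modulation leaves A minor there.
The chord immediately before Cm is F, which is diatonic to both keys: VI in A minor and V in Bb major.

F — VI in A minor, V in Bb major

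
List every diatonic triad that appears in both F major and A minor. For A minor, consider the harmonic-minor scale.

F, Am, Dm

Triads in F major: F major (I), G minor (ii), A minor (iii), Bb major (IV), C major (V), D minor (vi), E diminished (vii°).
Triads in A minor (harmonic minor): A minor (i), B diminished (ii°), C augmented (III+), D minor (iv), E major (V), F major (VI), G# diminished (vii°).
Shared triads with their functions: F major (I in F major, VI in A minor); A minor (iii in F major, i in A minor); D minor (vi in F major, iv in A minor).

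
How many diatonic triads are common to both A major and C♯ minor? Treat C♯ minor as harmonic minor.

3

Diatonic triads of A major: A (I), Bm (ii), C♯m (iii), D (IV), E (V), F♯m (vi), G♯dim (vii°).
Diatonic triads of C♯ minor (harmonic minor): C♯m (i), D♯dim (ii°), Eaug (III+), F♯m (iv), G♯ (V), A (VI), B♯dim (vii°).
Matching root and quality in both lists: A, C♯m, F♯m.
That gives 3 common triads.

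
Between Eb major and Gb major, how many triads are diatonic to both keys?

Diatonic triads of Eb major: Eb (I), Fm (ii), Gm (iii), Ab (IV), Bb (V), Cm (vi), Ddim (vii°).
Diatonic triads of Gb major: Gb (I), Abm (ii), Bbm (iii), Cb (IV), Db (V), Ebm (vi), Fdim (vii°).
No triad has the same root and quality in both keys.

0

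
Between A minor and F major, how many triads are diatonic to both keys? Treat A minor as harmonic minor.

3

Diatonic triads of A minor (harmonic minor): A minor (i), B diminished (ii°), C augmented (III+), D minor (iv), E major (V), F major (VI), G# diminished (vii°).
Diatonic triads of F major: F major (I), G minor (ii), A minor (iii), Bb major (IV), C major (V), D minor (vi), E diminished (vii°).
Matching root and quality in both lists: A minor, D minor, F major.
That gives 3 common triads.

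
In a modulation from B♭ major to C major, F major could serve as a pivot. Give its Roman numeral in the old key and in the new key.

The scale of B♭ major is B♭ C D E♭ F G A; F is degree 5, and the triad built there (F-A-C) is major, so it is V.
The scale of C major is C D E F G A B; F is degree 4, and the triad built there (F-A-C) is major, so it is IV.

V in B♭ major; IV in C major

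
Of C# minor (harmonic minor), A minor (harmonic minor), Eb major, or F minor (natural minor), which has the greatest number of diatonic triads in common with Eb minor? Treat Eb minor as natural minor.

F minor

Triads of Eb minor (natural minor): Ebm (i), Fdim (ii°), Gb (III), Abm (iv), Bbm (v), Cb (VI), Db (VII).
C# minor (harmonic minor) shares 0: none.
A minor (harmonic minor) shares 0: none.
Eb major shares 0: none.
F minor (natural minor) shares 2: Bbm, Db.
The most common triads (2) are shared with F minor.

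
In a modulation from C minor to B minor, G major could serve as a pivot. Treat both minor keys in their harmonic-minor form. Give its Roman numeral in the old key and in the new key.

The scale of C minor (harmonic minor) is C D Eb F G Ab B; G is degree 5, and the triad built there (G-B-D) is major, so it is V.
The scale of B minor (harmonic minor) is B C# D E F# G A#; G is degree 6, and the triad built there (G-B-D) is major, so it is VI.

V in C minor; VI in B minor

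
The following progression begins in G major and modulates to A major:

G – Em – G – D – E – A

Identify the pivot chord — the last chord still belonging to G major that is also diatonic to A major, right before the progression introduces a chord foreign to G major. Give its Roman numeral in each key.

D — V in G major, IV in A major

Chords diatonic to G major: G, Am, Bm, C, D, Em, F#dim.
Reading the progression, the first chord not in that set is E, so the modulation leaves G major there.
The chord immediately before E is D, which is diatonic to both keys: V in G major and IV in A major.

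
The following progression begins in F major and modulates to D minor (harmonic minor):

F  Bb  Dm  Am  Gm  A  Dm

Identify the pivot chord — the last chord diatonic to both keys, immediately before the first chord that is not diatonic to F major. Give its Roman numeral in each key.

Chords diatonic to F major: F, Gm, Am, Bb, C, Dm, Edim.
Reading the progression, the first chord not in that set is A, so the modulation leaves F major there.
The chord immediately before A is Gm, which is diatonic to both keys: ii in F major and iv in D minor.

Gm — ii in F major, iv in D minor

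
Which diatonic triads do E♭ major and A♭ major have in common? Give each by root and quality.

Triads in E♭ major: E♭ major (I), F minor (ii), G minor (iii), A♭ major (IV), B♭ major (V), C minor (vi), D diminished (vii°).
Triads in A♭ major: A♭ major (I), B♭ minor (ii), C minor (iii), D♭ major (IV), E♭ major (V), F minor (vi), G diminished (vii°).
Shared triads with their functions: E♭ major (I in E♭ major, V in A♭ major); F minor (ii in E♭ major, vi in A♭ major); A♭ major (IV in E♭ major, I in A♭ major); C minor (vi in E♭ major, iii in A♭ major).

E♭, Fm, A♭, Cm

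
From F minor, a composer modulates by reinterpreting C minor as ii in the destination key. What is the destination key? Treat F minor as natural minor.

The numeral ii denotes a minor triad on scale degree 2. With C on degree 2, the tonic of the new key is Bb.
Degree 2 carries a minor triad in major keys, so the destination is Bb major.
Check: the diatonic triads of Bb major are Bb (I), Cm (ii), Dm (iii), Eb (IV), F (V), Gm (vi), Adim (vii°) — C minor is indeed ii.

Bb major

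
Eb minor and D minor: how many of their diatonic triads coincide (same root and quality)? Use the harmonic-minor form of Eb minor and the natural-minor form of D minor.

Diatonic triads of Eb minor (harmonic minor): Ebm (i), Fdim (ii°), Gbaug (III+), Abm (iv), Bb (V), Cb (VI), Ddim (vii°).
Diatonic triads of D minor (natural minor): Dm (i), Edim (ii°), F (III), Gm (iv), Am (v), Bb (VI), C (VII).
Matching root and quality in both lists: Bb.
That gives 1 common triad.

1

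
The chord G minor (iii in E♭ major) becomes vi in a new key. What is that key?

The numeral vi denotes a minor triad on scale degree 6. With G on degree 6, the tonic of the new key is B♭.
Degree 6 carries a minor triad in major keys, so the destination is B♭ major.
Check: the diatonic triads of B♭ major are B♭ (I), Cm (ii), Dm (iii), E♭ (IV), F (V), Gm (vi), Adim (vii°) — G minor is indeed vi.

B♭ major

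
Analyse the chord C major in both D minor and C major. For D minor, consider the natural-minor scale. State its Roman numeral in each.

The scale of D minor (natural minor) is D E F G A B♭ C; C is degree 7, and the triad built there (C-E-G) is major, so it is VII.
The scale of C major is C D E F G A B; C is degree 1, and the triad built there (C-E-G) is major, so it is I.

VII in D minor; I in C major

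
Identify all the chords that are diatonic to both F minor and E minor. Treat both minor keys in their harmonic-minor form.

C

Triads in F minor (harmonic minor): Fm (i), Gdim (ii°), A♭aug (III+), B♭m (iv), C (V), D♭ (VI), Edim (vii°).
Triads in E minor (harmonic minor): Em (i), F♯dim (ii°), Gaug (III+), Am (iv), B (V), C (VI), D♯dim (vii°).
Shared triads with their functions: C (V in F minor, VI in E minor).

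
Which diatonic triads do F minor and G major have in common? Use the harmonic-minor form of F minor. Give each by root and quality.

C

Triads in F minor (harmonic minor): F minor (i), G diminished (ii°), A♭ augmented (III+), B♭ minor (iv), C major (V), D♭ major (VI), E diminished (vii°).
Triads in G major: G major (I), A minor (ii), B minor (iii), C major (IV), D major (V), E minor (vi), F♯ diminished (vii°).
Shared triads with their functions: C major (V in F minor, IV in G major).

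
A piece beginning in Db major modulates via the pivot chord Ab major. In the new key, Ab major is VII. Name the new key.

The numeral VII denotes a major triad on scale degree 7. With Ab on degree 7, the tonic of the new key is Bb.
Degree 7 carries a major triad in natural-minor keys, so the destination is Bb minor.
Check: the diatonic triads of Bb minor (natural minor) are Bbm (i), Cdim (ii°), Db (III), Ebm (iv), Fm (v), Gb (VI), Ab (VII) — Ab major is indeed VII.

Bb minor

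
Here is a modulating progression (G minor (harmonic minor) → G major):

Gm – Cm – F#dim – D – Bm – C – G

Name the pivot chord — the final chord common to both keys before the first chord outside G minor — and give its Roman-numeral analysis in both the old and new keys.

D — V in G minor, V in G major

Chords diatonic to G minor: Gm, Adim, Bbaug, Cm, D, Eb, F#dim.
Reading the progression, the first chord not in that set is Bm, so the modulation leaves G minor there.
The chord immediately before Bm is D, which is diatonic to both keys: V in G minor and V in G major.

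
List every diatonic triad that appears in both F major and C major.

F, Am, C, Dm

Triads in F major: F (I), Gm (ii), Am (iii), Bb (IV), C (V), Dm (vi), Edim (vii°).
Triads in C major: C (I), Dm (ii), Em (iii), F (IV), G (V), Am (vi), Bdim (vii°).
Shared triads with their functions: F (I in F major, IV in C major); Am (iii in F major, vi in C major); C (V in F major, I in C major); Dm (vi in F major, ii in C major).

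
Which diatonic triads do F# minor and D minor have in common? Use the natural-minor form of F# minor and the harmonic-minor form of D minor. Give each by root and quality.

A

Triads in F# minor (natural minor): F#m (i), G#dim (ii°), A (III), Bm (iv), C#m (v), D (VI), E (VII).
Triads in D minor (harmonic minor): Dm (i), Edim (ii°), Faug (III+), Gm (iv), A (V), Bb (VI), C#dim (vii°).
Shared triads with their functions: A (III in F# minor, V in D minor).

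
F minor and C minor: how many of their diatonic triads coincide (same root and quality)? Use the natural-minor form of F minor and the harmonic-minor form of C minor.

Diatonic triads of F minor (natural minor): F minor (i), G diminished (ii°), A♭ major (III), B♭ minor (iv), C minor (v), D♭ major (VI), E♭ major (VII).
Diatonic triads of C minor (harmonic minor): C minor (i), D diminished (ii°), E♭ augmented (III+), F minor (iv), G major (V), A♭ major (VI), B diminished (vii°).
Matching root and quality in both lists: F minor, A♭ major, C minor.
That gives 3 common triads.

3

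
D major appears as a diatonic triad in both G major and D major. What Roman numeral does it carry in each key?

The scale of G major is G A B C D E F♯; D is degree 5, and the triad built there (D-F♯-A) is major, so it is V.
The scale of D major is D E F♯ G A B C♯; D is degree 1, and the triad built there (D-F♯-A) is major, so it is I.

V in G major; I in D major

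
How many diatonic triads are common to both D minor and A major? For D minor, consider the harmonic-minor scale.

1

Diatonic triads of D minor (harmonic minor): Dm (i), Edim (ii°), Faug (III+), Gm (iv), A (V), Bb (VI), C#dim (vii°).
Diatonic triads of A major: A (I), Bm (ii), C#m (iii), D (IV), E (V), F#m (vi), G#dim (vii°).
Matching root and quality in both lists: A.
That gives 1 common triad.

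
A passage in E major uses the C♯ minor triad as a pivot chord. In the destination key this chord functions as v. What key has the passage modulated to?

F♯ minor

The numeral v denotes a minor triad on scale degree 5. With C♯ on degree 5, the tonic of the new key is F♯.
Degree 5 carries a minor triad in natural-minor keys, so the destination is F♯ minor.
Check: the diatonic triads of F♯ minor (natural minor) are F♯m (i), G♯dim (ii°), A (III), Bm (iv), C♯m (v), D (VI), E (VII) — C♯ minor is indeed v.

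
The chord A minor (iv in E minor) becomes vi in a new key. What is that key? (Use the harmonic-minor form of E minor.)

C major

The numeral vi denotes a minor triad on scale degree 6. With A on degree 6, the tonic of the new key is C.
Degree 6 carries a minor triad in major keys, so the destination is C major.
Check: the diatonic triads of C major are C (I), Dm (ii), Em (iii), F (IV), G (V), Am (vi), Bdim (vii°) — A minor is indeed vi.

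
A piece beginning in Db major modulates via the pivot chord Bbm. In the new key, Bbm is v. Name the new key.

Eb minor

The numeral v denotes a minor triad on scale degree 5. With Bb on degree 5, the tonic of the new key is Eb.
Degree 5 carries a minor triad in natural-minor keys, so the destination is Eb minor.
Check: the diatonic triads of Eb minor (natural minor) are Ebm (i), Fdim (ii°), Gb (III), Abm (iv), Bbm (v), Cb (VI), Db (VII) — Bbm is indeed v.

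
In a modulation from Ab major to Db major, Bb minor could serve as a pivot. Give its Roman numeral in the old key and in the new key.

The scale of Ab major is Ab Bb C Db Eb F G; Bb is degree 2, and the triad built there (Bb-Db-F) is minor, so it is ii.
The scale of Db major is Db Eb F Gb Ab Bb C; Bb is degree 6, and the triad built there (Bb-Db-F) is minor, so it is vi.

ii in Ab major; vi in Db major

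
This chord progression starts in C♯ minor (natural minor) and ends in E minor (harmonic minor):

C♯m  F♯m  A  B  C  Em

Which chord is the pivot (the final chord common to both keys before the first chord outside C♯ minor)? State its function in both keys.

B — VII in C♯ minor, V in E minor

Chords diatonic to C♯ minor: C♯m, D♯dim, E, F♯m, G♯m, A, B.
Reading the progression, the first chord not in that set is C, so the modulation leaves C♯ minor there.
The chord immediately before C is B, which is diatonic to both keys: VII in C♯ minor and V in E minor.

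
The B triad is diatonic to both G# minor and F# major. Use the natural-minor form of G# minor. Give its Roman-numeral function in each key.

The scale of G# minor (natural minor) is G# A# B C# D# E F#; B is degree 3, and the triad built there (B-D#-F#) is major, so it is III.
The scale of F# major is F# G# A# B C# D# E#; B is degree 4, and the triad built there (B-D#-F#) is major, so it is IV.

III in G# minor; IV in F# major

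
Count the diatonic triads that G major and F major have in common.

2

Diatonic triads of G major: G major (I), A minor (ii), B minor (iii), C major (IV), D major (V), E minor (vi), F♯ diminished (vii°).
Diatonic triads of F major: F major (I), G minor (ii), A minor (iii), B♭ major (IV), C major (V), D minor (vi), E diminished (vii°).
Matching root and quality in both lists: A minor, C major.
That gives 2 common triads.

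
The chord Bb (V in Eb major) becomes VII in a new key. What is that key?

The numeral VII denotes a major triad on scale degree 7. With Bb on degree 7, the tonic of the new key is C.
Degree 7 carries a major triad in natural-minor keys, so the destination is C minor.
Check: the diatonic triads of C minor (natural minor) are Cm (i), Ddim (ii°), Eb (III), Fm (iv), Gm (v), Ab (VI), Bb (VII) — Bb is indeed VII.

C minor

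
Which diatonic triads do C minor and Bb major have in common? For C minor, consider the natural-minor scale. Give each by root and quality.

Cm, Eb, Gm, Bb

Triads in C minor (natural minor): Cm (i), Ddim (ii°), Eb (III), Fm (iv), Gm (v), Ab (VI), Bb (VII).
Triads in Bb major: Bb (I), Cm (ii), Dm (iii), Eb (IV), F (V), Gm (vi), Adim (vii°).
Shared triads with their functions: Cm (i in C minor, ii in Bb major); Eb (III in C minor, IV in Bb major); Gm (v in C minor, vi in Bb major); Bb (VII in C minor, I in Bb major).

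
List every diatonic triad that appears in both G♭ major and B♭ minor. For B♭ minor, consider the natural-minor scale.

Triads in G♭ major: G♭ major (I), A♭ minor (ii), B♭ minor (iii), C♭ major (IV), D♭ major (V), E♭ minor (vi), F diminished (vii°).
Triads in B♭ minor (natural minor): B♭ minor (i), C diminished (ii°), D♭ major (III), E♭ minor (iv), F minor (v), G♭ major (VI), A♭ major (VII).
Shared triads with their functions: G♭ major (I in G♭ major, VI in B♭ minor); B♭ minor (iii in G♭ major, i in B♭ minor); D♭ major (V in G♭ major, III in B♭ minor); E♭ minor (vi in G♭ major, iv in B♭ minor).

G♭, B♭m, D♭, E♭m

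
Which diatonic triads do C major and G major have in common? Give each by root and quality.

Triads in C major: C major (I), D minor (ii), E minor (iii), F major (IV), G major (V), A minor (vi), B diminished (vii°).
Triads in G major: G major (I), A minor (ii), B minor (iii), C major (IV), D major (V), E minor (vi), F# diminished (vii°).
Shared triads with their functions: C major (I in C major, IV in G major); E minor (iii in C major, vi in G major); G major (V in C major, I in G major); A minor (vi in C major, ii in G major).

C, Em, G, Am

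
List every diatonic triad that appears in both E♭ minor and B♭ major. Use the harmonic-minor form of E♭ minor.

B♭

Triads in E♭ minor (harmonic minor): E♭m (i), Fdim (ii°), G♭aug (III+), A♭m (iv), B♭ (V), C♭ (VI), Ddim (vii°).
Triads in B♭ major: B♭ (I), Cm (ii), Dm (iii), E♭ (IV), F (V), Gm (vi), Adim (vii°).
Shared triads with their functions: B♭ (V in E♭ minor, I in B♭ major).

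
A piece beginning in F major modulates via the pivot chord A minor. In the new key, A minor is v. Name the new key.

The numeral v denotes a minor triad on scale degree 5. With A on degree 5, the tonic of the new key is D.
Degree 5 carries a minor triad in natural-minor keys, so the destination is D minor.
Check: the diatonic triads of D minor (natural minor) are Dm (i), Edim (ii°), F (III), Gm (iv), Am (v), B♭ (VI), C (VII) — A minor is indeed v.

D minor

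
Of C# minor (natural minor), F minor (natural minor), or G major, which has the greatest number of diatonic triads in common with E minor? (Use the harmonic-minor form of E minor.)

G major

Triads of E minor (harmonic minor): Em (i), F#dim (ii°), Gaug (III+), Am (iv), B (V), C (VI), D#dim (vii°).
C# minor (natural minor) shares 2: B, D#dim.
F minor (natural minor) shares 0: none.
G major shares 4: Em, F#dim, Am, C.
The most common triads (4) are shared with G major.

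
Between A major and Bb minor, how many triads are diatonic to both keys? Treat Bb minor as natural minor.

0

Diatonic triads of A major: A (I), Bm (ii), C#m (iii), D (IV), E (V), F#m (vi), G#dim (vii°).
Diatonic triads of Bb minor (natural minor): Bbm (i), Cdim (ii°), Db (III), Ebm (iv), Fm (v), Gb (VI), Ab (VII).
No triad has the same root and quality in both keys.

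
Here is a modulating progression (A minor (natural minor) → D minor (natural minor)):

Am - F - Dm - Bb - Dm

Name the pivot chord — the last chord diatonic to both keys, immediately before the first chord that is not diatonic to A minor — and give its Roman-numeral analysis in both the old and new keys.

Dm — iv in A minor, i in D minor

Chords diatonic to A minor: Am, Bdim, C, Dm, Em, F, G.
Reading the progression, the first chord not in that set is Bb, so the modulation leaves A minor there.
The chord immediately before Bb is Dm, which is diatonic to both keys: iv in A minor and i in D minor.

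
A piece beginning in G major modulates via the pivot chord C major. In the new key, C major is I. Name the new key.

C major

The numeral I denotes a major triad on scale degree 1. With C on degree 1, the tonic of the new key is C.
Degree 1 carries a major triad in major keys, so the destination is C major.
Check: the diatonic triads of C major are C (I), Dm (ii), Em (iii), F (IV), G (V), Am (vi), Bdim (vii°) — C major is indeed I.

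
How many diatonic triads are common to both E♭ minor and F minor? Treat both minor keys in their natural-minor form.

Diatonic triads of E♭ minor (natural minor): E♭ minor (i), F diminished (ii°), G♭ major (III), A♭ minor (iv), B♭ minor (v), C♭ major (VI), D♭ major (VII).
Diatonic triads of F minor (natural minor): F minor (i), G diminished (ii°), A♭ major (III), B♭ minor (iv), C minor (v), D♭ major (VI), E♭ major (VII).
Matching root and quality in both lists: B♭ minor, D♭ major.
That gives 2 common triads.

2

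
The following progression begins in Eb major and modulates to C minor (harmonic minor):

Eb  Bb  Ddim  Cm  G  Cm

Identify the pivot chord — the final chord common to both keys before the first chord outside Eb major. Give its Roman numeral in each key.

Cm — vi in Eb major, i in C minor

Chords diatonic to Eb major: Eb, Fm, Gm, Ab, Bb, Cm, Ddim.
Reading the progression, the first chord not in that set is G, so the modulation leaves Eb major there.
The chord immediately before G is Cm, which is diatonic to both keys: vi in Eb major and i in C minor.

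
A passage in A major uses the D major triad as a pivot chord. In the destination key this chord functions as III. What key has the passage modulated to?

B minor

The numeral III denotes a major triad on scale degree 3. With D on degree 3, the tonic of the new key is B.
Degree 3 carries a major triad in natural-minor keys, so the destination is B minor.
Check: the diatonic triads of B minor (natural minor) are Bm (i), C#dim (ii°), D (III), Em (iv), F#m (v), G (VI), A (VII) — D major is indeed III.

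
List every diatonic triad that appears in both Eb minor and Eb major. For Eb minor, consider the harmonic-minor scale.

Bb, Ddim

Triads in Eb minor (harmonic minor): Eb minor (i), F diminished (ii°), Gb augmented (III+), Ab minor (iv), Bb major (V), Cb major (VI), D diminished (vii°).
Triads in Eb major: Eb major (I), F minor (ii), G minor (iii), Ab major (IV), Bb major (V), C minor (vi), D diminished (vii°).
Shared triads with their functions: Bb major (V in Eb minor, V in Eb major); D diminished (vii° in Eb minor, vii° in Eb major).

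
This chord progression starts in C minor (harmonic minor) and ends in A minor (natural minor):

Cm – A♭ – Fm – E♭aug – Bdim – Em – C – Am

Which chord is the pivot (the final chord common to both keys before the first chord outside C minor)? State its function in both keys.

Chords diatonic to C minor: Cm, Ddim, E♭aug, Fm, G, A♭, Bdim.
Reading the progression, the first chord not in that set is Em, so the modulation leaves C minor there.
The chord immediately before Em is Bdim, which is diatonic to both keys: vii° in C minor and ii° in A minor.

Bdim — vii° in C minor, ii° in A minor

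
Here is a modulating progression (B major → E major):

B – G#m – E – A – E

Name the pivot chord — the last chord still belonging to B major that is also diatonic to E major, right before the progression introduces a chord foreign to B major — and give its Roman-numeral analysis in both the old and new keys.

E — IV in B major, I in E major

Chords diatonic to B major: B, C#m, D#m, E, F#, G#m, A#dim.
Reading the progression, the first chord not in that set is A, so the modulation leaves B major there.
The chord immediately before A is E, which is diatonic to both keys: IV in B major and I in E major.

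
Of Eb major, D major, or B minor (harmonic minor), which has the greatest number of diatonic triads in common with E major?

D major

Triads of E major: E (I), F#m (ii), G#m (iii), A (IV), B (V), C#m (vi), D#dim (vii°).
Eb major shares 0: none.
D major shares 2: F#m, A.
B minor (harmonic minor) shares 0: none.
The most common triads (2) are shared with D major.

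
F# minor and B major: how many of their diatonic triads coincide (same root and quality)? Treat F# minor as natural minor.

2

Diatonic triads of F# minor (natural minor): F#m (i), G#dim (ii°), A (III), Bm (iv), C#m (v), D (VI), E (VII).
Diatonic triads of B major: B (I), C#m (ii), D#m (iii), E (IV), F# (V), G#m (vi), A#dim (vii°).
Matching root and quality in both lists: C#m, E.
That gives 2 common triads.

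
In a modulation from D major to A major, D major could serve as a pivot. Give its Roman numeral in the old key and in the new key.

The scale of D major is D E F♯ G A B C♯; D is degree 1, and the triad built there (D-F♯-A) is major, so it is I.
The scale of A major is A B C♯ D E F♯ G♯; D is degree 4, and the triad built there (D-F♯-A) is major, so it is IV.

I in D major; IV in A major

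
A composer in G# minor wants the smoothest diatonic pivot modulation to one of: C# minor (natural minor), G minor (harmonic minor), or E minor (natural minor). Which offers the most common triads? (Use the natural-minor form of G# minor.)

C# minor

Triads of G# minor (natural minor): G# minor (i), A# diminished (ii°), B major (III), C# minor (iv), D# minor (v), E major (VI), F# major (VII).
C# minor (natural minor) shares 4: G#m, B, C#m, E.
G minor (harmonic minor) shares 0: none.
E minor (natural minor) shares 0: none.
The most common triads (4) are shared with C# minor.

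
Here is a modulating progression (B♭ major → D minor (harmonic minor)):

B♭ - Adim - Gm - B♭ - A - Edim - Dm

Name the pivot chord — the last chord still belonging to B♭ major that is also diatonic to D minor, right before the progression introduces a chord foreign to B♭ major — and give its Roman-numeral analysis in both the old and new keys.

Chords diatonic to B♭ major: B♭, Cm, Dm, E♭, F, Gm, Adim.
Reading the progression, the first chord not in that set is A, so the modulation leaves B♭ major there.
The chord immediately before A is B♭, which is diatonic to both keys: I in B♭ major and VI in D minor.

B♭ — I in B♭ major, VI in D minor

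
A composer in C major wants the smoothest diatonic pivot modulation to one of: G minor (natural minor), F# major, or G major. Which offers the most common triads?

G major

Triads of C major: C major (I), D minor (ii), E minor (iii), F major (IV), G major (V), A minor (vi), B diminished (vii°).
G minor (natural minor) shares 2: Dm, F.
F# major shares 0: none.
G major shares 4: C, Em, G, Am.
The most common triads (4) are shared with G major.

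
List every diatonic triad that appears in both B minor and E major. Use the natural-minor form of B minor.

F♯m, A

Triads in B minor (natural minor): B minor (i), C♯ diminished (ii°), D major (III), E minor (iv), F♯ minor (v), G major (VI), A major (VII).
Triads in E major: E major (I), F♯ minor (ii), G♯ minor (iii), A major (IV), B major (V), C♯ minor (vi), D♯ diminished (vii°).
Shared triads with their functions: F♯ minor (v in B minor, ii in E major); A major (VII in B minor, IV in E major).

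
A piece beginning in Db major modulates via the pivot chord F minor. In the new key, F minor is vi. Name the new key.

The numeral vi denotes a minor triad on scale degree 6. With F on degree 6, the tonic of the new key is Ab.
Degree 6 carries a minor triad in major keys, so the destination is Ab major.
Check: the diatonic triads of Ab major are Ab (I), Bbm (ii), Cm (iii), Db (IV), Eb (V), Fm (vi), Gdim (vii°) — F minor is indeed vi.

Ab major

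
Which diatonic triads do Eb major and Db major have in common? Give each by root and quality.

Triads in Eb major: Eb major (I), F minor (ii), G minor (iii), Ab major (IV), Bb major (V), C minor (vi), D diminished (vii°).
Triads in Db major: Db major (I), Eb minor (ii), F minor (iii), Gb major (IV), Ab major (V), Bb minor (vi), C diminished (vii°).
Shared triads with their functions: F minor (ii in Eb major, iii in Db major); Ab major (IV in Eb major, V in Db major).

Fm, Ab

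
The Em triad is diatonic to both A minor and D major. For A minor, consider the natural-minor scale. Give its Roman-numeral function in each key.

The scale of A minor (natural minor) is A B C D E F G; E is degree 5, and the triad built there (E-G-B) is minor, so it is v.
The scale of D major is D E F♯ G A B C♯; E is degree 2, and the triad built there (E-G-B) is minor, so it is ii.

v in A minor; ii in D major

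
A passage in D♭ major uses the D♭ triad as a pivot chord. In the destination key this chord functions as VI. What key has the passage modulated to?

F minor

The numeral VI denotes a major triad on scale degree 6. With D♭ on degree 6, the tonic of the new key is F.
Degree 6 carries a major triad in minor keys, so the destination is F minor.
Check: the diatonic triads of F minor (natural minor) are Fm (i), Gdim (ii°), A♭ (III), B♭m (iv), Cm (v), D♭ (VI), E♭ (VII) — D♭ is indeed VI.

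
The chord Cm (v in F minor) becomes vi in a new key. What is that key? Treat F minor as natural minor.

Eb major

The numeral vi denotes a minor triad on scale degree 6. With C on degree 6, the tonic of the new key is Eb.
Degree 6 carries a minor triad in major keys, so the destination is Eb major.
Check: the diatonic triads of Eb major are Eb (I), Fm (ii), Gm (iii), Ab (IV), Bb (V), Cm (vi), Ddim (vii°) — Cm is indeed vi.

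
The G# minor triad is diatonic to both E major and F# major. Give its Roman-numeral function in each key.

iii in E major; ii in F# major

The scale of E major is E F# G# A B C# D#; G# is degree 3, and the triad built there (G#-B-D#) is minor, so it is iii.
The scale of F# major is F# G# A# B C# D# E#; G# is degree 2, and the triad built there (G#-B-D#) is minor, so it is ii.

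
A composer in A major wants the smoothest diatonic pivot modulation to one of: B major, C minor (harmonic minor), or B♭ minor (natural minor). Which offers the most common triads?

Triads of A major: A (I), Bm (ii), C♯m (iii), D (IV), E (V), F♯m (vi), G♯dim (vii°).
B major shares 2: C♯m, E.
C minor (harmonic minor) shares 0: none.
B♭ minor (natural minor) shares 0: none.
The most common triads (2) are shared with B major.

B major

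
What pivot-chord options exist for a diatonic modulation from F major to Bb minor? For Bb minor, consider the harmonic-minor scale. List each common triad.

Triads in F major: F major (I), G minor (ii), A minor (iii), Bb major (IV), C major (V), D minor (vi), E diminished (vii°).
Triads in Bb minor (harmonic minor): Bb minor (i), C diminished (ii°), Db augmented (III+), Eb minor (iv), F major (V), Gb major (VI), A diminished (vii°).
Shared triads with their functions: F major (I in F major, V in Bb minor).

F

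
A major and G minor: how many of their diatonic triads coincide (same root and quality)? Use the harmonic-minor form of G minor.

Diatonic triads of A major: A major (I), B minor (ii), C♯ minor (iii), D major (IV), E major (V), F♯ minor (vi), G♯ diminished (vii°).
Diatonic triads of G minor (harmonic minor): G minor (i), A diminished (ii°), B♭ augmented (III+), C minor (iv), D major (V), E♭ major (VI), F♯ diminished (vii°).
Matching root and quality in both lists: D major.
That gives 1 common triad.

1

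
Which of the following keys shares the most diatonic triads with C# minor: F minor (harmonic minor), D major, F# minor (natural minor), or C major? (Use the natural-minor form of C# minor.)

F# minor

Triads of C# minor (natural minor): C# minor (i), D# diminished (ii°), E major (III), F# minor (iv), G# minor (v), A major (VI), B major (VII).
F minor (harmonic minor) shares 0: none.
D major shares 2: F#m, A.
F# minor (natural minor) shares 4: C#m, E, F#m, A.
C major shares 0: none.
The most common triads (4) are shared with F# minor.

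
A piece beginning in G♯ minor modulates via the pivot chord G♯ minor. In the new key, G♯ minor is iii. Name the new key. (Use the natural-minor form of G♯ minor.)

The numeral iii denotes a minor triad on scale degree 3. With G♯ on degree 3, the tonic of the new key is E.
Degree 3 carries a minor triad in major keys, so the destination is E major.
Check: the diatonic triads of E major are E (I), F♯m (ii), G♯m (iii), A (IV), B (V), C♯m (vi), D♯dim (vii°) — G♯ minor is indeed iii.

E major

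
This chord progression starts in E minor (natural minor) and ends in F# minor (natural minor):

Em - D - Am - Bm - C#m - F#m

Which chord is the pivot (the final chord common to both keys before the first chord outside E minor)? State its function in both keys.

Bm — v in E minor, iv in F# minor

Chords diatonic to E minor: Em, F#dim, G, Am, Bm, C, D.
Reading the progression, the first chord not in that set is C#m, so the modulation leaves E minor there.
The chord immediately before C#m is Bm, which is diatonic to both keys: v in E minor and iv in F# minor.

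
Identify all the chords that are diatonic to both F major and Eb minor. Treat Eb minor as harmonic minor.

Bb

Triads in F major: F (I), Gm (ii), Am (iii), Bb (IV), C (V), Dm (vi), Edim (vii°).
Triads in Eb minor (harmonic minor): Ebm (i), Fdim (ii°), Gbaug (III+), Abm (iv), Bb (V), Cb (VI), Ddim (vii°).
Shared triads with their functions: Bb (IV in F major, V in Eb minor).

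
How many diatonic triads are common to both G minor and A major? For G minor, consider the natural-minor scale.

Diatonic triads of G minor (natural minor): G minor (i), A diminished (ii°), Bb major (III), C minor (iv), D minor (v), Eb major (VI), F major (VII).
Diatonic triads of A major: A major (I), B minor (ii), C# minor (iii), D major (IV), E major (V), F# minor (vi), G# diminished (vii°).
No triad has the same root and quality in both keys.

0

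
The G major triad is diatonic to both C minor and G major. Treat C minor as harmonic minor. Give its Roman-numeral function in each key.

V in C minor; I in G major

The scale of C minor (harmonic minor) is C D Eb F G Ab B; G is degree 5, and the triad built there (G-B-D) is major, so it is V.
The scale of G major is G A B C D E F#; G is degree 1, and the triad built there (G-B-D) is major, so it is I.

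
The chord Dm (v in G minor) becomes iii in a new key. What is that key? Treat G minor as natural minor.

Bb major

The numeral iii denotes a minor triad on scale degree 3. With D on degree 3, the tonic of the new key is Bb.
Degree 3 carries a minor triad in major keys, so the destination is Bb major.
Check: the diatonic triads of Bb major are Bb (I), Cm (ii), Dm (iii), Eb (IV), F (V), Gm (vi), Adim (vii°) — Dm is indeed iii.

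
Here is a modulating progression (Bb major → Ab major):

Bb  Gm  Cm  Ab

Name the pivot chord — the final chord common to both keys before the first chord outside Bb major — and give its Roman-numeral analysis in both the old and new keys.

Chords diatonic to Bb major: Bb, Cm, Dm, Eb, F, Gm, Adim.
Reading the progression, the first chord not in that set is Ab, so the modulation leaves Bb major there.
The chord immediately before Ab is Cm, which is diatonic to both keys: ii in Bb major and iii in Ab major.

Cm — ii in Bb major, iii in Ab major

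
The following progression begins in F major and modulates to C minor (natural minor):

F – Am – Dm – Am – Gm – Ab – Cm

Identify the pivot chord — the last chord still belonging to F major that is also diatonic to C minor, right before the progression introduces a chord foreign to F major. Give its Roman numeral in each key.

Chords diatonic to F major: F, Gm, Am, Bb, C, Dm, Edim.
Reading the progression, the first chord not in that set is Ab, so the modulation leaves F major there.
The chord immediately before Ab is Gm, which is diatonic to both keys: ii in F major and v in C minor.

Gm — ii in F major, v in C minor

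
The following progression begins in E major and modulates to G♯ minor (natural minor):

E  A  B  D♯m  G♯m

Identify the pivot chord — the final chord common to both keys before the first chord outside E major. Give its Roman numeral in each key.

Chords diatonic to E major: E, F♯m, G♯m, A, B, C♯m, D♯dim.
Reading the progression, the first chord not in that set is D♯m, so the modulation leaves E major there.
The chord immediately before D♯m is B, which is diatonic to both keys: V in E major and III in G♯ minor.

B — V in E major, III in G♯ minor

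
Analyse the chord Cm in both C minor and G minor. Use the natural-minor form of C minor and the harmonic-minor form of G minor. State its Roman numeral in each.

The scale of C minor (natural minor) is C D Eb F G Ab Bb; C is degree 1, and the triad built there (C-Eb-G) is minor, so it is i.
The scale of G minor (harmonic minor) is G A Bb C D Eb F#; C is degree 4, and the triad built there (C-Eb-G) is minor, so it is iv.

i in C minor; iv in G minor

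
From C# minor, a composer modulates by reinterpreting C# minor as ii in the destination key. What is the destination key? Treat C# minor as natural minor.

The numeral ii denotes a minor triad on scale degree 2. With C# on degree 2, the tonic of the new key is B.
Degree 2 carries a minor triad in major keys, so the destination is B major.
Check: the diatonic triads of B major are B (I), C#m (ii), D#m (iii), E (IV), F# (V), G#m (vi), A#dim (vii°) — C# minor is indeed ii.

B major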